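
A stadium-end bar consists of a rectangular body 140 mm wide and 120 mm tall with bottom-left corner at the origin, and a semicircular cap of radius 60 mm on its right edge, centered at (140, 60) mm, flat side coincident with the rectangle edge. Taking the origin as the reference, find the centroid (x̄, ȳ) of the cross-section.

x̄ = 94.04 mm, ȳ = 60.00 mm

Part | A | x̄ᵢ | ȳᵢ | A·x̄ᵢ | A·ȳᵢ
rectangular body | 16800.00 | 70.00 | 60.00 | 1176000.00 | 1008000.00
semicircular end | 5654.87 | 165.46 | 60.00 | 935681.35 | 339292.01
Σ | 22454.87 |  |  | 2111681.35 | 1347292.01
x̄ = 2111681.35 / 22454.87 = 94.04 mm
ȳ = 1347292.01 / 22454.87 = 60.00 mm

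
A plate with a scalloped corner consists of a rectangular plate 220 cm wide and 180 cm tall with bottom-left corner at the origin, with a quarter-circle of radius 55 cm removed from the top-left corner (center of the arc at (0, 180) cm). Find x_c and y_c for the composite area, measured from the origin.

plate: A = 220 × 180 = 39600.00, centroid at (110.00, 90.00).
removed quarter-circle: A = −¼π·55² = -2375.83, centroid at (23.34, 156.66).
ΣA = 37224.17 cm², ΣAx_c = 4300541.67 cm³, ΣAy_c = 3191809.03 cm³.
x_c = 4300541.67/37224.17 = 115.53 cm; y_c = 3191809.03/37224.17 = 85.75 cm.

x_c = 115.53 cm, y_c = 85.75 cm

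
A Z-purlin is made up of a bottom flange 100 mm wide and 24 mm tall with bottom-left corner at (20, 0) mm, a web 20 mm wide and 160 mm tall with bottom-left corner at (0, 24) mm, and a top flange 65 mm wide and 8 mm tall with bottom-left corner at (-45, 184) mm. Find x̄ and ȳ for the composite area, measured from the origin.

x̄ = 31.62 mm, ȳ = 75.06 mm

Part | A | x̄ᵢ | ȳᵢ | A·x̄ᵢ | A·ȳᵢ
bottom flange | 2400.00 | 70.00 | 12.00 | 168000.00 | 28800.00
web | 3200.00 | 10.00 | 104.00 | 32000.00 | 332800.00
top flange | 520.00 | -12.50 | 188.00 | -6500.00 | 97760.00
Σ | 6120.00 |  |  | 193500.00 | 459360.00
x̄ = 193500.00 / 6120.00 = 31.62 mm
ȳ = 459360.00 / 6120.00 = 75.06 mm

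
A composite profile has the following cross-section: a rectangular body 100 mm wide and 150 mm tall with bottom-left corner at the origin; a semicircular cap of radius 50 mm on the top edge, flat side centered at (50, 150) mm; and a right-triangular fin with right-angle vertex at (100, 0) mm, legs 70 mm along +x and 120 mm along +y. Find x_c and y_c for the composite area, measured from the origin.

rectangular body: A = 100 × 150 = 15000.00, centroid at (50.00, 75.00).
semicircular top: A = ½π·50² = 3926.99, centroid at (50.00, 171.22).
triangular fin: A = ½·70·120 = 4200.00, centroid at (123.33, 40.00).
ΣA = 23126.99 mm²
ΣAx_c = (15000.00)(50.00) + (3926.99)(50.00) + (4200.00)(123.33) = 1464349.54 mm³
ΣAy_c = (15000.00)(75.00) + (3926.99)(171.22) + (4200.00)(40.00) = 1965381.96 mm³
x_c = 1464349.54 / 23126.99 = 63.32 mm
y_c = 1965381.96 / 23126.99 = 84.98 mm

x_c = 63.32 mm, y_c = 84.98 mm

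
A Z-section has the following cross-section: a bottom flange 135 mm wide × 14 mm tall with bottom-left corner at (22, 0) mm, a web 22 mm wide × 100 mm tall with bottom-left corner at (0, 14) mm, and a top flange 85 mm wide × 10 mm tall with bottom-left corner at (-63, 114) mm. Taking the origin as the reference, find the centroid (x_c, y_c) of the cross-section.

bottom flange: A = 135 × 14 = 1890.00, centroid at (89.50, 7.00).
web: A = 22 × 100 = 2200.00, centroid at (11.00, 64.00).
top flange: A = 85 × 10 = 850.00, centroid at (-20.50, 119.00).
ΣA = 4940.00 mm², ΣAx_c = 175930.00 mm³, ΣAy_c = 255180.00 mm³.
x_c = 175930.00/4940.00 = 35.61 mm; y_c = 255180.00/4940.00 = 51.66 mm.

x_c = 35.61 mm, y_c = 51.66 mm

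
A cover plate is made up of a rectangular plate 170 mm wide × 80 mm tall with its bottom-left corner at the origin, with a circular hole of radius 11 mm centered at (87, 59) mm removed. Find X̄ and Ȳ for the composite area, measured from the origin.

Part | A | x̄ᵢ | ȳᵢ | A·x̄ᵢ | A·ȳᵢ
plate | 13600.00 | 85.00 | 40.00 | 1156000.00 | 544000.00
hole | -380.13 | 87.00 | 59.00 | -33071.55 | -22427.83
Σ | 13219.87 |  |  | 1122928.45 | 521572.17
X̄ = 1122928.45 / 13219.87 = 84.94 mm
Ȳ = 521572.17 / 13219.87 = 39.45 mm

X̄ = 84.94 mm, Ȳ = 39.45 mm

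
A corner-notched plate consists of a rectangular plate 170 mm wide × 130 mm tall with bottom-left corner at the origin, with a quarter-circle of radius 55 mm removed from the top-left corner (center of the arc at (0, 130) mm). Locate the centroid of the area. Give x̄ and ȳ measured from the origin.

plate: A = 170 × 130 = 22100.00, centroid at (85.00, 65.00).
removed quarter-circle: A = −¼π·55² = -2375.83, centroid at (23.34, 106.66).
ΣA = 19724.17 mm², ΣAx̄ = 1823041.67 mm³, ΣAȳ = 1183100.51 mm³.
x̄ = 1823041.67/19724.17 = 92.43 mm; ȳ = 1183100.51/19724.17 = 59.98 mm.

x̄ = 92.43 mm, ȳ = 59.98 mm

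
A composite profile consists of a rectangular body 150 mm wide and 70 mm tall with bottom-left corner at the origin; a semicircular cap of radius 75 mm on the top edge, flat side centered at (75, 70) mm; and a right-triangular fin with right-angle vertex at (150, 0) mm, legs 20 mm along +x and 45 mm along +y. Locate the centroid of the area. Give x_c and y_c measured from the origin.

x_c = 76.86 mm, y_c = 64.39 mm

rectangular body: A = 150 × 70 = 10500.00, centroid at (75.00, 35.00).
semicircular top: A = ½π·75² = 8835.73, centroid at (75.00, 101.83).
triangular fin: A = ½·20·45 = 450.00, centroid at (156.67, 15.00).
ΣA = 19785.73 mm², ΣAx_c = 1520679.70 mm³, ΣAy_c = 1274001.05 mm³.
x_c = 1520679.70/19785.73 = 76.86 mm; y_c = 1274001.05/19785.73 = 64.39 mm.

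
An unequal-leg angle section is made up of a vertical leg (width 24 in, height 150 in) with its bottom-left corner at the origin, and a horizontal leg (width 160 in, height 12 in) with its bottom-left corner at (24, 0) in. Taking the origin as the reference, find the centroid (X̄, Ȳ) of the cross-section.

X̄ = 44.00 in, Ȳ = 51.00 in

Part | A | x̄ᵢ | ȳᵢ | A·x̄ᵢ | A·ȳᵢ
vertical leg | 3600.00 | 12.00 | 75.00 | 43200.00 | 270000.00
horizontal leg | 1920.00 | 104.00 | 6.00 | 199680.00 | 11520.00
Σ | 5520.00 |  |  | 242880.00 | 281520.00
X̄ = 242880.00 / 5520.00 = 44.00 in
Ȳ = 281520.00 / 5520.00 = 51.00 in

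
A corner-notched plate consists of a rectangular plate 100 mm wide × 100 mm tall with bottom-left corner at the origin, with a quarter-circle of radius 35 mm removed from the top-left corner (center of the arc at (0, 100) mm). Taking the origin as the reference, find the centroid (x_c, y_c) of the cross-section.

x_c = 53.74 mm, y_c = 46.26 mm

plate: A = 100 × 100 = 10000.00, centroid at (50.00, 50.00).
removed quarter-circle: A = −¼π·35² = -962.11, centroid at (14.85, 85.15).
ΣA = 9037.89 mm²
ΣAx_c = (10000.00)(50.00) + (-962.11)(14.85) = 485708.33 mm³
ΣAy_c = (10000.00)(50.00) + (-962.11)(85.15) = 418080.39 mm³
x_c = 485708.33 / 9037.89 = 53.74 mm
y_c = 418080.39 / 9037.89 = 46.26 mm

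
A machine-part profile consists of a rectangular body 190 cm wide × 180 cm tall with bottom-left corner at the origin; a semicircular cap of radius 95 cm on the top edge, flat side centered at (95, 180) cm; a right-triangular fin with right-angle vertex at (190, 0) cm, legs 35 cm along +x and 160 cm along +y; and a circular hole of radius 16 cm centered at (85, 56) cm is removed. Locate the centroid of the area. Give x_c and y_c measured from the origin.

x_c = 101.09 cm, y_c = 125.18 cm

Part | A | x̄ᵢ | ȳᵢ | A·x̄ᵢ | A·ȳᵢ
rectangular body | 34200.00 | 95.00 | 90.00 | 3249000.00 | 3078000.00
semicircular top | 14176.44 | 95.00 | 220.32 | 1346761.50 | 3123341.97
triangular fin | 2800.00 | 201.67 | 53.33 | 564666.67 | 149333.33
hole | -804.25 | 85.00 | 56.00 | -68361.06 | -45037.87
Σ | 50372.19 |  |  | 5092067.11 | 6305637.43
x_c = 5092067.11 / 50372.19 = 101.09 cm
y_c = 6305637.43 / 50372.19 = 125.18 cm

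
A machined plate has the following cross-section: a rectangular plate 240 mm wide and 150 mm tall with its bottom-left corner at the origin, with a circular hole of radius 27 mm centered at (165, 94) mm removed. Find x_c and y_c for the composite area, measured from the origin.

x_c = 116.94 mm, y_c = 73.71 mm

Part | A | x̄ᵢ | ȳᵢ | A·x̄ᵢ | A·ȳᵢ
plate | 36000.00 | 120.00 | 75.00 | 4320000.00 | 2700000.00
hole | -2290.22 | 165.00 | 94.00 | -377886.47 | -215280.78
Σ | 33709.78 |  |  | 3942113.53 | 2484719.22
x_c = 3942113.53 / 33709.78 = 116.94 mm
y_c = 2484719.22 / 33709.78 = 73.71 mm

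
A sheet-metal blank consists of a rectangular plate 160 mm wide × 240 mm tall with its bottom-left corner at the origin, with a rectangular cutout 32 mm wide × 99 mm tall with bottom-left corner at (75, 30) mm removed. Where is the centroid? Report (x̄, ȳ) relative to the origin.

plate: A = 160 × 240 = 38400.00, centroid at (80.00, 120.00).
hole: A = −(32 × 99) = -3168.00, centroid at (91.00, 79.50).
ΣA = 35232.00 mm²
ΣAx̄ = (38400.00)(80.00) + (-3168.00)(91.00) = 2783712.00 mm³
ΣAȳ = (38400.00)(120.00) + (-3168.00)(79.50) = 4356144.00 mm³
x̄ = 2783712.00 / 35232.00 = 79.01 mm
ȳ = 4356144.00 / 35232.00 = 123.64 mm

x̄ = 79.01 mm, ȳ = 123.64 mm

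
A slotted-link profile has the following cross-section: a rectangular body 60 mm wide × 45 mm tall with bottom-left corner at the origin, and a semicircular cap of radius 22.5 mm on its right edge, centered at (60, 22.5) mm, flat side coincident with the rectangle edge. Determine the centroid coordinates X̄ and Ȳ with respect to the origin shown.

X̄ = 39.00 mm, Ȳ = 22.50 mm

rectangular body: A = 60 × 45 = 2700.00, centroid at (30.00, 22.50).
semicircular end: A = ½π·22.5² = 795.22, centroid at (69.55, 22.50).
ΣA = 3495.22 mm²
ΣAX̄ = (2700.00)(30.00) + (795.22)(69.55) = 136306.69 mm³
ΣAȲ = (2700.00)(22.50) + (795.22)(22.50) = 78642.35 mm³
X̄ = 136306.69 / 3495.22 = 39.00 mm
Ȳ = 78642.35 / 3495.22 = 22.50 mm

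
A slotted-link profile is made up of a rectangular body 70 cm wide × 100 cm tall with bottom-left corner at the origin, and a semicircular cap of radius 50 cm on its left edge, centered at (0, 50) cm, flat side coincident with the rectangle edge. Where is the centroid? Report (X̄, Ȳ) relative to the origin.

X̄ = 14.80 cm, Ȳ = 50.00 cm

Part | A | x̄ᵢ | ȳᵢ | A·x̄ᵢ | A·ȳᵢ
rectangular body | 7000.00 | 35.00 | 50.00 | 245000.00 | 350000.00
semicircular end | 3926.99 | -21.22 | 50.00 | -83333.33 | 196349.54
Σ | 10926.99 |  |  | 161666.67 | 546349.54
X̄ = 161666.67 / 10926.99 = 14.80 cm
Ȳ = 546349.54 / 10926.99 = 50.00 cm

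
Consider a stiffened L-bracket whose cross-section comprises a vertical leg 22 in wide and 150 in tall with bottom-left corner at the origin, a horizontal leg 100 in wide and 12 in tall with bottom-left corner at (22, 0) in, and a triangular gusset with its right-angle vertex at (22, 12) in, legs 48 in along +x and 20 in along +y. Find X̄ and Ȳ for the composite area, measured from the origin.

X̄ = 28.30 in, Ȳ = 52.94 in

vertical leg: A = 22 × 150 = 3300.00, centroid at (11.00, 75.00).
horizontal leg: A = 100 × 12 = 1200.00, centroid at (72.00, 6.00).
gusset: A = ½·48·20 = 480.00, centroid at (38.00, 18.67).
ΣA = 4980.00 in², ΣAX̄ = 140940.00 in³, ΣAȲ = 263660.00 in³.
X̄ = 140940.00/4980.00 = 28.30 in; Ȳ = 263660.00/4980.00 = 52.94 in.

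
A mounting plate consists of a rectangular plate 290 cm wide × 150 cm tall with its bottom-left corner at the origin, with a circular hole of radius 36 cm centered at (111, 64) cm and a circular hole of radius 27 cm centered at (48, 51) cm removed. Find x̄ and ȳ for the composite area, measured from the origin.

Part | A | x̄ᵢ | ȳᵢ | A·x̄ᵢ | A·ȳᵢ
plate | 43500.00 | 145.00 | 75.00 | 6307500.00 | 3262500.00
hole 1 | -4071.50 | 111.00 | 64.00 | -451936.95 | -260576.26
hole 2 | -2290.22 | 48.00 | 51.00 | -109930.61 | -116801.27
Σ | 37138.27 |  |  | 5745632.44 | 2885122.47
x̄ = 5745632.44 / 37138.27 = 154.71 cm
ȳ = 2885122.47 / 37138.27 = 77.69 cm

x̄ = 154.71 cm, ȳ = 77.69 cm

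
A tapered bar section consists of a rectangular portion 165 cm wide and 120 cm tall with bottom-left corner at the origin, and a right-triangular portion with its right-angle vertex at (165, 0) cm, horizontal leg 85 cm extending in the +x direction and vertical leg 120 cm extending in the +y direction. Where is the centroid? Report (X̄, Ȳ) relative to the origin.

X̄ = 105.20 cm, Ȳ = 55.90 cm

rectangular portion: A = 165 × 120 = 19800.00, centroid at (82.50, 60.00).
triangular portion: A = ½·85·120 = 5100.00, centroid at (193.33, 40.00).
ΣA = 24900.00 cm², ΣAX̄ = 2619500.00 cm³, ΣAȲ = 1392000.00 cm³.
X̄ = 2619500.00/24900.00 = 105.20 cm; Ȳ = 1392000.00/24900.00 = 55.90 cm.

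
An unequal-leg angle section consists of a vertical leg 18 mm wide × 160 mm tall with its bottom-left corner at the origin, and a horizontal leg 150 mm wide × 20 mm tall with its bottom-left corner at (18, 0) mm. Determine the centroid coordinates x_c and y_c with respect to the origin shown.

x_c = 51.86 mm, y_c = 44.29 mm

vertical leg: A = 18 × 160 = 2880.00, centroid at (9.00, 80.00).
horizontal leg: A = 150 × 20 = 3000.00, centroid at (93.00, 10.00).
ΣA = 5880.00 mm²
ΣAx_c = (2880.00)(9.00) + (3000.00)(93.00) = 304920.00 mm³
ΣAy_c = (2880.00)(80.00) + (3000.00)(10.00) = 260400.00 mm³
x_c = 304920.00 / 5880.00 = 51.86 mm
y_c = 260400.00 / 5880.00 = 44.29 mm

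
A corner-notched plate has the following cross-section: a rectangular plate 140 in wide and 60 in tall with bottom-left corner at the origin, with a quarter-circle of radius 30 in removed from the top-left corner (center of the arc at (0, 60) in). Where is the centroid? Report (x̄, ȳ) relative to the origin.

plate: A = 140 × 60 = 8400.00, centroid at (70.00, 30.00).
removed quarter-circle: A = −¼π·30² = -706.86, centroid at (12.73, 47.27).
ΣA = 7693.14 in²
ΣAx̄ = (8400.00)(70.00) + (-706.86)(12.73) = 579000.00 in³
ΣAȳ = (8400.00)(30.00) + (-706.86)(47.27) = 218588.50 in³
x̄ = 579000.00 / 7693.14 = 75.26 in
ȳ = 218588.50 / 7693.14 = 28.41 in

x̄ = 75.26 in, ȳ = 28.41 in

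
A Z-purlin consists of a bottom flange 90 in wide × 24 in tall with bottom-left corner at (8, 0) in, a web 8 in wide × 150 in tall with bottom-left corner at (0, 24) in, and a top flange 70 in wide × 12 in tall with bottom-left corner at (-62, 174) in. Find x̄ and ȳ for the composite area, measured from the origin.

Part | A | x̄ᵢ | ȳᵢ | A·x̄ᵢ | A·ȳᵢ
bottom flange | 2160.00 | 53.00 | 12.00 | 114480.00 | 25920.00
web | 1200.00 | 4.00 | 99.00 | 4800.00 | 118800.00
top flange | 840.00 | -27.00 | 180.00 | -22680.00 | 151200.00
Σ | 4200.00 |  |  | 96600.00 | 295920.00
x̄ = 96600.00 / 4200.00 = 23.00 in
ȳ = 295920.00 / 4200.00 = 70.46 in

x̄ = 23.00 in, ȳ = 70.46 in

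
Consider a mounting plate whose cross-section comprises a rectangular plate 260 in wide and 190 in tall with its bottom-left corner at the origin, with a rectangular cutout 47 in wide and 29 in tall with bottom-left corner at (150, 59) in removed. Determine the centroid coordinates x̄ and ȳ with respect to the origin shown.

x̄ = 128.77 in, ȳ = 95.61 in

Part | A | x̄ᵢ | ȳᵢ | A·x̄ᵢ | A·ȳᵢ
plate | 49400.00 | 130.00 | 95.00 | 6422000.00 | 4693000.00
hole | -1363.00 | 173.50 | 73.50 | -236480.50 | -100180.50
Σ | 48037.00 |  |  | 6185519.50 | 4592819.50
x̄ = 6185519.50 / 48037.00 = 128.77 in
ȳ = 4592819.50 / 48037.00 = 95.61 in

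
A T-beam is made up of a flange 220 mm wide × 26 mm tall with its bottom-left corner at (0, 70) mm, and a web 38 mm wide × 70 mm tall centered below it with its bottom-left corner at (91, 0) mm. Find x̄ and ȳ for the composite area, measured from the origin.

Part | A | x̄ᵢ | ȳᵢ | A·x̄ᵢ | A·ȳᵢ
web | 2660.00 | 110.00 | 35.00 | 292600.00 | 93100.00
flange | 5720.00 | 110.00 | 83.00 | 629200.00 | 474760.00
Σ | 8380.00 |  |  | 921800.00 | 567860.00
x̄ = 921800.00 / 8380.00 = 110.00 mm
ȳ = 567860.00 / 8380.00 = 67.76 mm

x̄ = 110.00 mm, ȳ = 67.76 mm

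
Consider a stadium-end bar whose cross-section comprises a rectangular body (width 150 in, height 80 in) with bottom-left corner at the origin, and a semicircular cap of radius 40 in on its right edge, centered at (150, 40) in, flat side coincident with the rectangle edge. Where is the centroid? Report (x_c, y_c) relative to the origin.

x_c = 90.93 in, y_c = 40.00 in

Part | A | x̄ᵢ | ȳᵢ | A·x̄ᵢ | A·ȳᵢ
rectangular body | 12000.00 | 75.00 | 40.00 | 900000.00 | 480000.00
semicircular end | 2513.27 | 166.98 | 40.00 | 419657.79 | 100530.96
Σ | 14513.27 |  |  | 1319657.79 | 580530.96
x_c = 1319657.79 / 14513.27 = 90.93 in
y_c = 580530.96 / 14513.27 = 40.00 in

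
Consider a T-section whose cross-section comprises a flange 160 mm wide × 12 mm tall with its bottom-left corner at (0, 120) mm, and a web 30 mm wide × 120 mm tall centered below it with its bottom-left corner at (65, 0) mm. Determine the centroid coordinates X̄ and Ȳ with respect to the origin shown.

X̄ = 80.00 mm, Ȳ = 82.96 mm

web: A = 30 × 120 = 3600.00, centroid at (80.00, 60.00).
flange: A = 160 × 12 = 1920.00, centroid at (80.00, 126.00).
ΣA = 5520.00 mm²
ΣAX̄ = (3600.00)(80.00) + (1920.00)(80.00) = 441600.00 mm³
ΣAȲ = (3600.00)(60.00) + (1920.00)(126.00) = 457920.00 mm³
X̄ = 441600.00 / 5520.00 = 80.00 mm
Ȳ = 457920.00 / 5520.00 = 82.96 mm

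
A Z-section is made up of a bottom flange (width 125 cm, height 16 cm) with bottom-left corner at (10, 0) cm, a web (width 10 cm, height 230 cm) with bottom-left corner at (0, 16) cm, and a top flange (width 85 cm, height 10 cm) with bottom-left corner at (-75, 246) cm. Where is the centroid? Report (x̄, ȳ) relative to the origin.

bottom flange: A = 125 × 16 = 2000.00, centroid at (72.50, 8.00).
web: A = 10 × 230 = 2300.00, centroid at (5.00, 131.00).
top flange: A = 85 × 10 = 850.00, centroid at (-32.50, 251.00).
ΣA = 5150.00 cm², ΣAx̄ = 128875.00 cm³, ΣAȳ = 530650.00 cm³.
x̄ = 128875.00/5150.00 = 25.02 cm; ȳ = 530650.00/5150.00 = 103.04 cm.

x̄ = 25.02 cm, ȳ = 103.04 cm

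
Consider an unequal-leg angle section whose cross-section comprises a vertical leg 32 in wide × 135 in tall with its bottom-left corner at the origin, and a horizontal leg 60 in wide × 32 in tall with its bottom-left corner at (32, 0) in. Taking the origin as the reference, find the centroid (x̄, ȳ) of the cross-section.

Part | A | x̄ᵢ | ȳᵢ | A·x̄ᵢ | A·ȳᵢ
vertical leg | 4320.00 | 16.00 | 67.50 | 69120.00 | 291600.00
horizontal leg | 1920.00 | 62.00 | 16.00 | 119040.00 | 30720.00
Σ | 6240.00 |  |  | 188160.00 | 322320.00
x̄ = 188160.00 / 6240.00 = 30.15 in
ȳ = 322320.00 / 6240.00 = 51.65 in

x̄ = 30.15 in, ȳ = 51.65 in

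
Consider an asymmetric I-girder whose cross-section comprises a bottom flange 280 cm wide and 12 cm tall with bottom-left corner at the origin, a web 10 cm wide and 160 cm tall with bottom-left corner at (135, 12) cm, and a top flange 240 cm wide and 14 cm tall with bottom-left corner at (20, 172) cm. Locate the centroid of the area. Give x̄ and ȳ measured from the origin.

x̄ = 140.00 cm, ȳ = 92.40 cm

bottom flange: A = 280 × 12 = 3360.00, centroid at (140.00, 6.00).
web: A = 10 × 160 = 1600.00, centroid at (140.00, 92.00).
top flange: A = 240 × 14 = 3360.00, centroid at (140.00, 179.00).
ΣA = 8320.00 cm², ΣAx̄ = 1164800.00 cm³, ΣAȳ = 768800.00 cm³.
x̄ = 1164800.00/8320.00 = 140.00 cm; ȳ = 768800.00/8320.00 = 92.40 cm.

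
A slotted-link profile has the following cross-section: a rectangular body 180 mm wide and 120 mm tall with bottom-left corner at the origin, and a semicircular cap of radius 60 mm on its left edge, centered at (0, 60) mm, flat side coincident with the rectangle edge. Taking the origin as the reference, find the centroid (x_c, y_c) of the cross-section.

x_c = 66.04 mm, y_c = 60.00 mm

rectangular body: A = 180 × 120 = 21600.00, centroid at (90.00, 60.00).
semicircular end: A = ½π·60² = 5654.87, centroid at (-25.46, 60.00).
ΣA = 27254.87 mm²
ΣAx_c = (21600.00)(90.00) + (5654.87)(-25.46) = 1800000.00 mm³
ΣAy_c = (21600.00)(60.00) + (5654.87)(60.00) = 1635292.01 mm³
x_c = 1800000.00 / 27254.87 = 66.04 mm
y_c = 1635292.01 / 27254.87 = 60.00 mm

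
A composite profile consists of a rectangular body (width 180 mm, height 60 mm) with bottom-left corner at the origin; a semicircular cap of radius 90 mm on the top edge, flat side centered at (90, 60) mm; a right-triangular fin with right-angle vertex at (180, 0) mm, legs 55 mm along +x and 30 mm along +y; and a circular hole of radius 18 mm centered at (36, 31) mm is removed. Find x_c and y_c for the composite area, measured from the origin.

Part | A | x̄ᵢ | ȳᵢ | A·x̄ᵢ | A·ȳᵢ
rectangular body | 10800.00 | 90.00 | 30.00 | 972000.00 | 324000.00
semicircular top | 12723.45 | 90.00 | 98.20 | 1145110.52 | 1249407.01
triangular fin | 825.00 | 198.33 | 10.00 | 163625.00 | 8250.00
hole | -1017.88 | 36.00 | 31.00 | -36643.54 | -31554.16
Σ | 23330.57 |  |  | 2244091.99 | 1550102.86
x_c = 2244091.99 / 23330.57 = 96.19 mm
y_c = 1550102.86 / 23330.57 = 66.44 mm

x_c = 96.19 mm, y_c = 66.44 mm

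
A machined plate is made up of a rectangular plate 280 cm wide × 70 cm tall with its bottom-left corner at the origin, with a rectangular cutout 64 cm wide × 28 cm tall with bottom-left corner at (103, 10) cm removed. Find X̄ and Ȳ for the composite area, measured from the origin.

X̄ = 140.50 cm, Ȳ = 36.11 cm

Part | A | x̄ᵢ | ȳᵢ | A·x̄ᵢ | A·ȳᵢ
plate | 19600.00 | 140.00 | 35.00 | 2744000.00 | 686000.00
hole | -1792.00 | 135.00 | 24.00 | -241920.00 | -43008.00
Σ | 17808.00 |  |  | 2502080.00 | 642992.00
X̄ = 2502080.00 / 17808.00 = 140.50 cm
Ȳ = 642992.00 / 17808.00 = 36.11 cm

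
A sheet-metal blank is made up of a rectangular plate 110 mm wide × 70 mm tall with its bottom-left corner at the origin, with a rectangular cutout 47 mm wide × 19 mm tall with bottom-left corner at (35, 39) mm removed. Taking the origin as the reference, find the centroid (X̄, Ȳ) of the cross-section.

plate: A = 110 × 70 = 7700.00, centroid at (55.00, 35.00).
hole: A = −(47 × 19) = -893.00, centroid at (58.50, 48.50).
ΣA = 6807.00 mm², ΣAX̄ = 371259.50 mm³, ΣAȲ = 226189.50 mm³.
X̄ = 371259.50/6807.00 = 54.54 mm; Ȳ = 226189.50/6807.00 = 33.23 mm.

X̄ = 54.54 mm, Ȳ = 33.23 mm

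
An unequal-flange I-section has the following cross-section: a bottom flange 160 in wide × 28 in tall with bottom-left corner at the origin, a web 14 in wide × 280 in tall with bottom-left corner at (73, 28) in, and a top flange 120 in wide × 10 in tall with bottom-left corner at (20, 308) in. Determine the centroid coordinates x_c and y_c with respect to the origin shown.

bottom flange: A = 160 × 28 = 4480.00, centroid at (80.00, 14.00).
web: A = 14 × 280 = 3920.00, centroid at (80.00, 168.00).
top flange: A = 120 × 10 = 1200.00, centroid at (80.00, 313.00).
ΣA = 9600.00 in², ΣAx_c = 768000.00 in³, ΣAy_c = 1096880.00 in³.
x_c = 768000.00/9600.00 = 80.00 in; y_c = 1096880.00/9600.00 = 114.26 in.

x_c = 80.00 in, y_c = 114.26 in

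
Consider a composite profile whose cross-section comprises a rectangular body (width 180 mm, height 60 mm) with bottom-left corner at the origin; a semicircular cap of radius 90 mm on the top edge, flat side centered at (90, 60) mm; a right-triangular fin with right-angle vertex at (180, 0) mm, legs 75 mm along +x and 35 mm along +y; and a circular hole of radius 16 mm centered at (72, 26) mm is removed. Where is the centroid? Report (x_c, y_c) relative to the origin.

x_c = 96.88 mm, y_c = 65.24 mm

rectangular body: A = 180 × 60 = 10800.00, centroid at (90.00, 30.00).
semicircular top: A = ½π·90² = 12723.45, centroid at (90.00, 98.20).
triangular fin: A = ½·75·35 = 1312.50, centroid at (205.00, 11.67).
hole: A = −π·16² = -804.25, centroid at (72.00, 26.00).
ΣA = 24031.70 mm², ΣAx_c = 2328267.19 mm³, ΣAy_c = 1567809.07 mm³.
x_c = 2328267.19/24031.70 = 96.88 mm; y_c = 1567809.07/24031.70 = 65.24 mm.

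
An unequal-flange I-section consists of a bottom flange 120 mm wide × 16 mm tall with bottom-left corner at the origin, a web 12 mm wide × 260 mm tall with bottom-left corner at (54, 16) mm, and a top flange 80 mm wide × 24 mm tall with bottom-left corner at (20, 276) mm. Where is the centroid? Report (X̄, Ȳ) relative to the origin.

bottom flange: A = 120 × 16 = 1920.00, centroid at (60.00, 8.00).
web: A = 12 × 260 = 3120.00, centroid at (60.00, 146.00).
top flange: A = 80 × 24 = 1920.00, centroid at (60.00, 288.00).
ΣA = 6960.00 mm²
ΣAX̄ = (1920.00)(60.00) + (3120.00)(60.00) + (1920.00)(60.00) = 417600.00 mm³
ΣAȲ = (1920.00)(8.00) + (3120.00)(146.00) + (1920.00)(288.00) = 1023840.00 mm³
X̄ = 417600.00 / 6960.00 = 60.00 mm
Ȳ = 1023840.00 / 6960.00 = 147.10 mm

X̄ = 60.00 mm, Ȳ = 147.10 mm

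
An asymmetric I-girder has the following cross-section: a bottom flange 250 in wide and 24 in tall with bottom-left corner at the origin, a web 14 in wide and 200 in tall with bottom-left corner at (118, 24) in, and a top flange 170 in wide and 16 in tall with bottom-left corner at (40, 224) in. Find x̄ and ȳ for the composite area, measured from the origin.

Part | A | x̄ᵢ | ȳᵢ | A·x̄ᵢ | A·ȳᵢ
bottom flange | 6000.00 | 125.00 | 12.00 | 750000.00 | 72000.00
web | 2800.00 | 125.00 | 124.00 | 350000.00 | 347200.00
top flange | 2720.00 | 125.00 | 232.00 | 340000.00 | 631040.00
Σ | 11520.00 |  |  | 1440000.00 | 1050240.00
x̄ = 1440000.00 / 11520.00 = 125.00 in
ȳ = 1050240.00 / 11520.00 = 91.17 in

x̄ = 125.00 in, ȳ = 91.17 in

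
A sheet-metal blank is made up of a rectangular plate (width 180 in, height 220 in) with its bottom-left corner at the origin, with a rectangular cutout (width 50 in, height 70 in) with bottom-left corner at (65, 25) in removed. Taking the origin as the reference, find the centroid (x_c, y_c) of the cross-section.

plate: A = 180 × 220 = 39600.00, centroid at (90.00, 110.00).
hole: A = −(50 × 70) = -3500.00, centroid at (90.00, 60.00).
ΣA = 36100.00 in²
ΣAx_c = (39600.00)(90.00) + (-3500.00)(90.00) = 3249000.00 in³
ΣAy_c = (39600.00)(110.00) + (-3500.00)(60.00) = 4146000.00 in³
x_c = 3249000.00 / 36100.00 = 90.00 in
y_c = 4146000.00 / 36100.00 = 114.85 in

x_c = 90.00 in, y_c = 114.85 in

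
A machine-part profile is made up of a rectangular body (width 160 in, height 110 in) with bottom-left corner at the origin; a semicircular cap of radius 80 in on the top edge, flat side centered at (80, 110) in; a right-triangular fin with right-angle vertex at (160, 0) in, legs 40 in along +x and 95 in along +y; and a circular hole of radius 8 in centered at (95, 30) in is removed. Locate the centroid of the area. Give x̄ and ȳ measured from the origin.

rectangular body: A = 160 × 110 = 17600.00, centroid at (80.00, 55.00).
semicircular top: A = ½π·80² = 10053.10, centroid at (80.00, 143.95).
triangular fin: A = ½·40·95 = 1900.00, centroid at (173.33, 31.67).
hole: A = −π·8² = -201.06, centroid at (95.00, 30.00).
ΣA = 29352.03 in²
ΣAx̄ = (17600.00)(80.00) + (10053.10)(80.00) + (1900.00)(173.33) + (-201.06)(95.00) = 2522480.17 in³
ΣAȳ = (17600.00)(55.00) + (10053.10)(143.95) + (1900.00)(31.67) + (-201.06)(30.00) = 2469308.76 in³
x̄ = 2522480.17 / 29352.03 = 85.94 in
ȳ = 2469308.76 / 29352.03 = 84.13 in

x̄ = 85.94 in, ȳ = 84.13 in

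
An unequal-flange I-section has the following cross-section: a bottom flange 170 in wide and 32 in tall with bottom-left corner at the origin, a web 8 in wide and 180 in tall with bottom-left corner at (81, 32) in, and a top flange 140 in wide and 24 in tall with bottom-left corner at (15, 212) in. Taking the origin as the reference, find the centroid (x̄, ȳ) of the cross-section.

Part | A | x̄ᵢ | ȳᵢ | A·x̄ᵢ | A·ȳᵢ
bottom flange | 5440.00 | 85.00 | 16.00 | 462400.00 | 87040.00
web | 1440.00 | 85.00 | 122.00 | 122400.00 | 175680.00
top flange | 3360.00 | 85.00 | 224.00 | 285600.00 | 752640.00
Σ | 10240.00 |  |  | 870400.00 | 1015360.00
x̄ = 870400.00 / 10240.00 = 85.00 in
ȳ = 1015360.00 / 10240.00 = 99.16 in

x̄ = 85.00 in, ȳ = 99.16 in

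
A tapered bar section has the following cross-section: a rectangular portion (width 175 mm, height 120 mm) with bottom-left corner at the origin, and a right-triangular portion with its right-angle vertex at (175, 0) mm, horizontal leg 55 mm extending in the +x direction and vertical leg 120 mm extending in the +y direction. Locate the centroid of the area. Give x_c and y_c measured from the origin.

rectangular portion: A = 175 × 120 = 21000.00, centroid at (87.50, 60.00).
triangular portion: A = ½·55·120 = 3300.00, centroid at (193.33, 40.00).
ΣA = 24300.00 mm²
ΣAx_c = (21000.00)(87.50) + (3300.00)(193.33) = 2475500.00 mm³
ΣAy_c = (21000.00)(60.00) + (3300.00)(40.00) = 1392000.00 mm³
x_c = 2475500.00 / 24300.00 = 101.87 mm
y_c = 1392000.00 / 24300.00 = 57.28 mm

x_c = 101.87 mm, y_c = 57.28 mm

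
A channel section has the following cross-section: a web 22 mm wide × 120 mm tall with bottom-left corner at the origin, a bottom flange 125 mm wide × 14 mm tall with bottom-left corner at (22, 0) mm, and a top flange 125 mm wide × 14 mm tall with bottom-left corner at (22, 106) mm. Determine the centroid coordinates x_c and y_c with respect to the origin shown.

x_c = 52.90 mm, y_c = 60.00 mm

web: A = 22 × 120 = 2640.00, centroid at (11.00, 60.00).
bottom flange: A = 125 × 14 = 1750.00, centroid at (84.50, 7.00).
top flange: A = 125 × 14 = 1750.00, centroid at (84.50, 113.00).
ΣA = 6140.00 mm², ΣAx_c = 324790.00 mm³, ΣAy_c = 368400.00 mm³.
x_c = 324790.00/6140.00 = 52.90 mm; y_c = 368400.00/6140.00 = 60.00 mm.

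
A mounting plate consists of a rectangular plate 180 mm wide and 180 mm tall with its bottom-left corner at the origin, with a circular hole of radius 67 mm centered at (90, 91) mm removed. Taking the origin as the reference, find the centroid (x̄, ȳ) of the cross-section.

x̄ = 90.00 mm, ȳ = 89.23 mm

Part | A | x̄ᵢ | ȳᵢ | A·x̄ᵢ | A·ȳᵢ
plate | 32400.00 | 90.00 | 90.00 | 2916000.00 | 2916000.00
hole | -14102.61 | 90.00 | 91.00 | -1269234.85 | -1283337.46
Σ | 18297.39 |  |  | 1646765.15 | 1632662.54
x̄ = 1646765.15 / 18297.39 = 90.00 mm
ȳ = 1632662.54 / 18297.39 = 89.23 mm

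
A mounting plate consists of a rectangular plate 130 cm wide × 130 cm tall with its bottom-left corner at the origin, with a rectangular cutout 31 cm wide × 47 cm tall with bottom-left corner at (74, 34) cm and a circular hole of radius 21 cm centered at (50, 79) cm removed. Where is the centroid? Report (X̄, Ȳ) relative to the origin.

X̄ = 63.94 cm, Ȳ = 64.40 cm

Part | A | x̄ᵢ | ȳᵢ | A·x̄ᵢ | A·ȳᵢ
plate | 16900.00 | 65.00 | 65.00 | 1098500.00 | 1098500.00
hole 1 | -1457.00 | 89.50 | 57.50 | -130401.50 | -83777.50
hole 2 | -1385.44 | 50.00 | 79.00 | -69272.12 | -109449.95
Σ | 14057.56 |  |  | 898826.38 | 905272.55
X̄ = 898826.38 / 14057.56 = 63.94 cm
Ȳ = 905272.55 / 14057.56 = 64.40 cm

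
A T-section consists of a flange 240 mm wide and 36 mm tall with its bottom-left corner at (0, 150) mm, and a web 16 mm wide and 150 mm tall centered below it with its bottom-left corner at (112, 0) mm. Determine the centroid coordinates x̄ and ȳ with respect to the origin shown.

x̄ = 120.00 mm, ȳ = 147.78 mm

Part | A | x̄ᵢ | ȳᵢ | A·x̄ᵢ | A·ȳᵢ
web | 2400.00 | 120.00 | 75.00 | 288000.00 | 180000.00
flange | 8640.00 | 120.00 | 168.00 | 1036800.00 | 1451520.00
Σ | 11040.00 |  |  | 1324800.00 | 1631520.00
x̄ = 1324800.00 / 11040.00 = 120.00 mm
ȳ = 1631520.00 / 11040.00 = 147.78 mm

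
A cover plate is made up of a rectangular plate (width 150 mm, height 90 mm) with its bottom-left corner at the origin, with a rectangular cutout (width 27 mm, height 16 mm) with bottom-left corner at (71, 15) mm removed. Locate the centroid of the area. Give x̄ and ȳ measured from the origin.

plate: A = 150 × 90 = 13500.00, centroid at (75.00, 45.00).
hole: A = −(27 × 16) = -432.00, centroid at (84.50, 23.00).
ΣA = 13068.00 mm²
ΣAx̄ = (13500.00)(75.00) + (-432.00)(84.50) = 975996.00 mm³
ΣAȳ = (13500.00)(45.00) + (-432.00)(23.00) = 597564.00 mm³
x̄ = 975996.00 / 13068.00 = 74.69 mm
ȳ = 597564.00 / 13068.00 = 45.73 mm

x̄ = 74.69 mm, ȳ = 45.73 mm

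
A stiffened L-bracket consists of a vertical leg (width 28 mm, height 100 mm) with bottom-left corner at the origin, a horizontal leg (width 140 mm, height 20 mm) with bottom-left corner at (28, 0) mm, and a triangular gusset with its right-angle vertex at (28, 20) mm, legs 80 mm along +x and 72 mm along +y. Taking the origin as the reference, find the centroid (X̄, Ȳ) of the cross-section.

X̄ = 55.55 mm, Ȳ = 34.75 mm

vertical leg: A = 28 × 100 = 2800.00, centroid at (14.00, 50.00).
horizontal leg: A = 140 × 20 = 2800.00, centroid at (98.00, 10.00).
gusset: A = ½·80·72 = 2880.00, centroid at (54.67, 44.00).
ΣA = 8480.00 mm², ΣAX̄ = 471040.00 mm³, ΣAȲ = 294720.00 mm³.
X̄ = 471040.00/8480.00 = 55.55 mm; Ȳ = 294720.00/8480.00 = 34.75 mm.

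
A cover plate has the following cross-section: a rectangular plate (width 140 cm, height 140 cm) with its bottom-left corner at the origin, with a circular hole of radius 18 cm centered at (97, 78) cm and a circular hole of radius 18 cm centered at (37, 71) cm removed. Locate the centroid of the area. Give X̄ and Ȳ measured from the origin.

plate: A = 140 × 140 = 19600.00, centroid at (70.00, 70.00).
hole 1: A = −π·18² = -1017.88, centroid at (97.00, 78.00).
hole 2: A = −π·18² = -1017.88, centroid at (37.00, 71.00).
ΣA = 17564.25 cm²
ΣAX̄ = (19600.00)(70.00) + (-1017.88)(97.00) + (-1017.88)(37.00) = 1235604.61 cm³
ΣAȲ = (19600.00)(70.00) + (-1017.88)(78.00) + (-1017.88)(71.00) = 1220336.47 cm³
X̄ = 1235604.61 / 17564.25 = 70.35 cm
Ȳ = 1220336.47 / 17564.25 = 69.48 cm

X̄ = 70.35 cm, Ȳ = 69.48 cm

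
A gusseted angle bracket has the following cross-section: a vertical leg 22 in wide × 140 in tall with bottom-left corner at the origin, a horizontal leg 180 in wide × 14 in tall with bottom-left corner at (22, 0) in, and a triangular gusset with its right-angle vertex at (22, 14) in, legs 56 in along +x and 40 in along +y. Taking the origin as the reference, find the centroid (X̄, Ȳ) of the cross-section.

X̄ = 53.82 in, Ȳ = 39.26 in

vertical leg: A = 22 × 140 = 3080.00, centroid at (11.00, 70.00).
horizontal leg: A = 180 × 14 = 2520.00, centroid at (112.00, 7.00).
gusset: A = ½·56·40 = 1120.00, centroid at (40.67, 27.33).
ΣA = 6720.00 in², ΣAX̄ = 361666.67 in³, ΣAȲ = 263853.33 in³.
X̄ = 361666.67/6720.00 = 53.82 in; Ȳ = 263853.33/6720.00 = 39.26 in.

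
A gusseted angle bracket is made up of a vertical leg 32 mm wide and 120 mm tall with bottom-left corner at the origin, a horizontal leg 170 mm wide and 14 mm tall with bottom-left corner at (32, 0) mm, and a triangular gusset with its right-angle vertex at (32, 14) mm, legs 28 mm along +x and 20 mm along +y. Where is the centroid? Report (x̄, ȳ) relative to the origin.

x̄ = 54.07 mm, ȳ = 38.90 mm

Part | A | x̄ᵢ | ȳᵢ | A·x̄ᵢ | A·ȳᵢ
vertical leg | 3840.00 | 16.00 | 60.00 | 61440.00 | 230400.00
horizontal leg | 2380.00 | 117.00 | 7.00 | 278460.00 | 16660.00
gusset | 280.00 | 41.33 | 20.67 | 11573.33 | 5786.67
Σ | 6500.00 |  |  | 351473.33 | 252846.67
x̄ = 351473.33 / 6500.00 = 54.07 mm
ȳ = 252846.67 / 6500.00 = 38.90 mm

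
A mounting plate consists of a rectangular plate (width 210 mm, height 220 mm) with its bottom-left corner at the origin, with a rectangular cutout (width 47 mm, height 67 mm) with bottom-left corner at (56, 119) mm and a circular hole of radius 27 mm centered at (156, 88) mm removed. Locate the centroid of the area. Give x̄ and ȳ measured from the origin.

x̄ = 104.10 mm, ȳ = 107.95 mm

plate: A = 210 × 220 = 46200.00, centroid at (105.00, 110.00).
hole 1: A = −(47 × 67) = -3149.00, centroid at (79.50, 152.50).
hole 2: A = −π·27² = -2290.22, centroid at (156.00, 88.00).
ΣA = 40760.78 mm²
ΣAx̄ = (46200.00)(105.00) + (-3149.00)(79.50) + (-2290.22)(156.00) = 4243380.02 mm³
ΣAȳ = (46200.00)(110.00) + (-3149.00)(152.50) + (-2290.22)(88.00) = 4400238.05 mm³
x̄ = 4243380.02 / 40760.78 = 104.10 mm
ȳ = 4400238.05 / 40760.78 = 107.95 mm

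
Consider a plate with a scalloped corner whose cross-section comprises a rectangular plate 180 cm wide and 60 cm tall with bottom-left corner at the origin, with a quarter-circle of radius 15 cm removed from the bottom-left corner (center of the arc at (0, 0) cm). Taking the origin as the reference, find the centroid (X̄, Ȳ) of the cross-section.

plate: A = 180 × 60 = 10800.00, centroid at (90.00, 30.00).
removed quarter-circle: A = −¼π·15² = -176.71, centroid at (6.37, 6.37).
ΣA = 10623.29 cm², ΣAX̄ = 970875.00 cm³, ΣAȲ = 322875.00 cm³.
X̄ = 970875.00/10623.29 = 91.39 cm; Ȳ = 322875.00/10623.29 = 30.39 cm.

X̄ = 91.39 cm, Ȳ = 30.39 cm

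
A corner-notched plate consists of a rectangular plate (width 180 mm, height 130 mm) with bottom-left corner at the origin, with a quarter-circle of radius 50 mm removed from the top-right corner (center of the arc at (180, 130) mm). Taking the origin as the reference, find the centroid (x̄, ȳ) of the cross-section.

x̄ = 83.70 mm, ȳ = 60.99 mm

Part | A | x̄ᵢ | ȳᵢ | A·x̄ᵢ | A·ȳᵢ
plate | 23400.00 | 90.00 | 65.00 | 2106000.00 | 1521000.00
removed quarter-circle | -1963.50 | 158.78 | 108.78 | -311762.51 | -213587.74
Σ | 21436.50 |  |  | 1794237.49 | 1307412.26
x̄ = 1794237.49 / 21436.50 = 83.70 mm
ȳ = 1307412.26 / 21436.50 = 60.99 mm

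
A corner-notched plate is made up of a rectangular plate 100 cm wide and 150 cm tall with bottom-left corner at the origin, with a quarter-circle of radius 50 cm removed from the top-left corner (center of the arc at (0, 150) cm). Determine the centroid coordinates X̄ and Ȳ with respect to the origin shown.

X̄ = 54.33 cm, Ȳ = 66.90 cm

plate: A = 100 × 150 = 15000.00, centroid at (50.00, 75.00).
removed quarter-circle: A = −¼π·50² = -1963.50, centroid at (21.22, 128.78).
ΣA = 13036.50 cm²
ΣAX̄ = (15000.00)(50.00) + (-1963.50)(21.22) = 708333.33 cm³
ΣAȲ = (15000.00)(75.00) + (-1963.50)(128.78) = 872142.36 cm³
X̄ = 708333.33 / 13036.50 = 54.33 cm
Ȳ = 872142.36 / 13036.50 = 66.90 cm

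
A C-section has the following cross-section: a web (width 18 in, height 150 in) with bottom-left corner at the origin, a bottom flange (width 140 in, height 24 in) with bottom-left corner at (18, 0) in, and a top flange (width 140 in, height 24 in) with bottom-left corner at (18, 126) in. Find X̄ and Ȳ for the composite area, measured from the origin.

Part | A | x̄ᵢ | ȳᵢ | A·x̄ᵢ | A·ȳᵢ
web | 2700.00 | 9.00 | 75.00 | 24300.00 | 202500.00
bottom flange | 3360.00 | 88.00 | 12.00 | 295680.00 | 40320.00
top flange | 3360.00 | 88.00 | 138.00 | 295680.00 | 463680.00
Σ | 9420.00 |  |  | 615660.00 | 706500.00
X̄ = 615660.00 / 9420.00 = 65.36 in
Ȳ = 706500.00 / 9420.00 = 75.00 in

X̄ = 65.36 in, Ȳ = 75.00 in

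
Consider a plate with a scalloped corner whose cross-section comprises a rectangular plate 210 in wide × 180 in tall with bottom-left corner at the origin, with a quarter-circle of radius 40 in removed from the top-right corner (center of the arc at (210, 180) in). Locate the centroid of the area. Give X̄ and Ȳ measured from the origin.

Part | A | x̄ᵢ | ȳᵢ | A·x̄ᵢ | A·ȳᵢ
plate | 37800.00 | 105.00 | 90.00 | 3969000.00 | 3402000.00
removed quarter-circle | -1256.64 | 193.02 | 163.02 | -242560.45 | -204861.34
Σ | 36543.36 |  |  | 3726439.55 | 3197138.66
X̄ = 3726439.55 / 36543.36 = 101.97 in
Ȳ = 3197138.66 / 36543.36 = 87.49 in

X̄ = 101.97 in, Ȳ = 87.49 in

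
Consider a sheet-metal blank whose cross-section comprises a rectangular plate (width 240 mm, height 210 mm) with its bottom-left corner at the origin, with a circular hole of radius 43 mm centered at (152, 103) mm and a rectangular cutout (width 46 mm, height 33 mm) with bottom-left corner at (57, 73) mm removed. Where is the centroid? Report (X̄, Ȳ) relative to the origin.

Part | A | x̄ᵢ | ȳᵢ | A·x̄ᵢ | A·ȳᵢ
plate | 50400.00 | 120.00 | 105.00 | 6048000.00 | 5292000.00
hole 1 | -5808.80 | 152.00 | 103.00 | -882938.33 | -598306.90
hole 2 | -1518.00 | 80.00 | 89.50 | -121440.00 | -135861.00
Σ | 43073.20 |  |  | 5043621.67 | 4557832.10
X̄ = 5043621.67 / 43073.20 = 117.09 mm
Ȳ = 4557832.10 / 43073.20 = 105.82 mm

X̄ = 117.09 mm, Ȳ = 105.82 mm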